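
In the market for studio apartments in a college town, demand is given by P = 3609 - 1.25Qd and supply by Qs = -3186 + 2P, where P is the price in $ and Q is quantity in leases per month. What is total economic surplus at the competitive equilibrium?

Total surplus = 1161216

In direct form, Qd = 2887.2 - 0.8P.
The market clears where 2887.2 - 0.8P = -3186 + 2P. Rearranging, 2.8P = 6073.2, hence P* = 2169.
Substitute back: Q* = 2887.2 - 0.8(2169) = 1152.
Demand choke price = 3609; supply choke price = 1593. CS = ½(3609 - 2169)(1152) = 829440; PS = ½(2169 - 1593)(1152) = 331776. Total surplus = 1161216.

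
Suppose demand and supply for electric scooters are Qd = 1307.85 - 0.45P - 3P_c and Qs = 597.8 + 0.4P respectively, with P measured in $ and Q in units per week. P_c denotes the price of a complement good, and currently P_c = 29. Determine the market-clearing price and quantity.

With P_c = 29, demand is Qd = 1220.85 - 0.45P.
Set Qd = Qs: 1220.85 - 0.45P = 597.8 + 0.4P, so 623.05 = 0.85P and P* = 733.
Then Q* = 1220.85 - 0.45(733) = 891.

P* = 733, Q* = 891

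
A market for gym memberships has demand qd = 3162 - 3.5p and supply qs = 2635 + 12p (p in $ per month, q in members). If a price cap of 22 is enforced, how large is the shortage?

Shortage = 186

Evaluating both curves at the ceiling price 22 gives qd = 3085, qs = 2899.
Shortage = qd - qs = 3085 - 2899 = 186.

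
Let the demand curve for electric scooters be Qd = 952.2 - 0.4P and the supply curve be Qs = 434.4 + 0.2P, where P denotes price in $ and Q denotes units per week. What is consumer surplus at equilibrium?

Consumer surplus = 460561.25

At equilibrium Qd = Qs, so 952.2 - 0.4P = 434.4 + 0.2P; collecting terms, 517.8 = 0.6P and P* = 863.
Substitute back: Q* = 952.2 - 0.4(863) = 607.
Demand choke price (Qd = 0): P = 952.2/0.4 = 2380.5. Consumer surplus = ½ × (2380.5 - 863) × 607 = 460561.25.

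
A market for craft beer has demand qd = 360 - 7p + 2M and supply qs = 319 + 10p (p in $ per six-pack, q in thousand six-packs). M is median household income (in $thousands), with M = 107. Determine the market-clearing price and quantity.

p* = 15, q* = 469

With M = 107, demand is qd = 574 - 7p.
The market clears where 574 - 7p = 319 + 10p. Rearranging, 17p = 255, hence p* = 15.
Substitute back: q* = 574 - 7(15) = 469.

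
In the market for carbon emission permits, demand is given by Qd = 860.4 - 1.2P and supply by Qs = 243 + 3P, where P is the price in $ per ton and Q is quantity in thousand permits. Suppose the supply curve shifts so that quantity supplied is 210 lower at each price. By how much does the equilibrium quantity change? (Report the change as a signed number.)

ΔQ = -60

The market clears where 860.4 - 1.2P = 243 + 3P. Rearranging, 4.2P = 617.4, hence P* = 147.
Plugging P* into demand: Q* = 860.4 - 1.2(147) = 684.
After the shift, supply is Qs = 33 + 3P.
Re-solving, 4.2P = 827.4 gives P = 197 and Q = 624.
ΔQ = 624 - 684 = -60.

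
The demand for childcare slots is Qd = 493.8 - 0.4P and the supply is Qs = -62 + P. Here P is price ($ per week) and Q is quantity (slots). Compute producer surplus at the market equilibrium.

Producer surplus = 56112.5

The market clears where 493.8 - 0.4P = -62 + P. Rearranging, 1.4P = 555.8, hence P* = 397.
From the demand curve, Q* = 493.8 - 0.4(397) = 335.
Supply choke price (Qs = 0): P = 62. Producer surplus = ½ × (397 - 62) × 335 = 56112.5.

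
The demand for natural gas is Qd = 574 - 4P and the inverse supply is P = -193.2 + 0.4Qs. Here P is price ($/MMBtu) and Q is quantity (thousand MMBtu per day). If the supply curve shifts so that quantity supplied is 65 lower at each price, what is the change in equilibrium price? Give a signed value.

ΔP = 10

Solving each curve for Q: Qs = 483 + 2.5P.
At equilibrium Qd = Qs, so 574 - 4P = 483 + 2.5P; collecting terms, 91 = 6.5P and P* = 14.
Substitute back: Q* = 574 - 4(14) = 518.
After the shift, supply is Qs = 418 + 2.5P.
New equilibrium: 156 = 6.5P, so P = 24 and Q = 478.
ΔP = 24 - 14 = 10.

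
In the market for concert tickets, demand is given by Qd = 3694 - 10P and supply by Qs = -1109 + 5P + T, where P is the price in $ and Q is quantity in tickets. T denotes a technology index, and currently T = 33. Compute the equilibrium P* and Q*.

With T = 33, supply is Qs = -1076 + 5P.
Set Qd = Qs: 3694 - 10P = -1076 + 5P, so 4770 = 15P and P* = 318.
Plugging P* into demand: Q* = 3694 - 10(318) = 514.

P* = 318, Q* = 514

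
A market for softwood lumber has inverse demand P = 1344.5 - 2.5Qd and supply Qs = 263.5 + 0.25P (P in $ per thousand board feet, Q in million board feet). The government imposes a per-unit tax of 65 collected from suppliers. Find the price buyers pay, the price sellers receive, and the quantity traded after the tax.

P_b = 447, P_s = 382, Q = 359

Inverting to quantity form: Qd = 537.8 - 0.4P.
With a tax of 65 on suppliers, they supply based on the net price P_s = P_b - 65, so Qs = 247.25 + 0.25P_b.
Market clearing requires 537.8 - 0.4P_b = 247.25 + 0.25P_b; hence 290.55 = 0.65P_b and P_b = 447.
Then P_s = 447 - 65 = 382 and Q = 537.8 - 0.4(447) = 359.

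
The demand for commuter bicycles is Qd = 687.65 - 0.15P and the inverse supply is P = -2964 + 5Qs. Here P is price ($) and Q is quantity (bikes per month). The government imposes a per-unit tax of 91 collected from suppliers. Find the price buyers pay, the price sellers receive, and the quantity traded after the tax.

P_b = 323, P_s = 232, Q = 639.2

Inverting to quantity form: Qs = 592.8 + 0.2P.
Suppliers keep P_s = P_b - 91 per unit, so supply in terms of the buyer price is Qs = 574.6 + 0.2P_b.
Set Qd = Qs: 687.65 - 0.15P_b = 574.6 + 0.2P_b, so 113.05 = 0.35P_b and P_b = 323.
So P_s = 232 and the quantity traded is Q = 687.65 - 0.15(323) = 639.2.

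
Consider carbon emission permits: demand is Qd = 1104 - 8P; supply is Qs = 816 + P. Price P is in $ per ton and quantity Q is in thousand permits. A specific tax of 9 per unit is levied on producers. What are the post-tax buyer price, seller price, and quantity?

The tax drives a wedge P_b - P_s = 9. Substituting P_s = P_b - 9 into supply: Qs = 807 + P_b.
Market clearing requires 1104 - 8P_b = 807 + P_b; hence 297 = 9P_b and P_b = 33.
So P_s = 24 and the quantity traded is Q = 1104 - 8(33) = 840.

P_b = 33, P_s = 24, Q = 840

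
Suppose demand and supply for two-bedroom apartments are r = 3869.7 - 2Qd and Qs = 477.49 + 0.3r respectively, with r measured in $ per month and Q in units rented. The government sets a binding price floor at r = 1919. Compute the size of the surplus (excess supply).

Surplus = 77.84

Inverting to quantity form: Qd = 1934.85 - 0.5r.
Evaluating both curves at the floor price 1919 gives Qd = 975.35, Qs = 1053.19.
Surplus = Qs - Qd = 1053.19 - 975.35 = 77.84.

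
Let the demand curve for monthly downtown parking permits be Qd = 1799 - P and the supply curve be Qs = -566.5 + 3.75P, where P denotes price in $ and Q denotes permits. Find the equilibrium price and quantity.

P* = 498, Q* = 1301

The market clears where 1799 - P = -566.5 + 3.75P. Rearranging, 4.75P = 2365.5, hence P* = 498.
Plugging P* into demand: Q* = 1799 - 498 = 1301.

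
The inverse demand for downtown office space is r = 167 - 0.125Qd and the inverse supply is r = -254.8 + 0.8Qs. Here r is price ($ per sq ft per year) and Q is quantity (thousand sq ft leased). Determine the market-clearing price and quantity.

Inverting to quantity form: Qd = 1336 - 8r and Qs = 318.5 + 1.25r.
Set Qd = Qs: 1336 - 8r = 318.5 + 1.25r, so 1017.5 = 9.25r and r* = 110.
Then Q* = 1336 - 8(110) = 456.

r* = 110, Q* = 456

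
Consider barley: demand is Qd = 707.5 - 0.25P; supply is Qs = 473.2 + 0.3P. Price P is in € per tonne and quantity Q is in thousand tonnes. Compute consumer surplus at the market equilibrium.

Consumer surplus = 722402

Set Qd = Qs: 707.5 - 0.25P = 473.2 + 0.3P, so 234.3 = 0.55P and P* = 426.
Then Q* = 707.5 - 0.25(426) = 601.
Demand choke price (Qd = 0): P = 707.5/0.25 = 2830. Consumer surplus = ½ × (2830 - 426) × 601 = 722402.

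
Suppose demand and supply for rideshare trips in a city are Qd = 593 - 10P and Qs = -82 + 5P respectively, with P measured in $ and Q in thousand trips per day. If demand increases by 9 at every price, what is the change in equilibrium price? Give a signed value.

ΔP = 0.6

At equilibrium Qd = Qs, so 593 - 10P = -82 + 5P; collecting terms, 675 = 15P and P* = 45.
Substitute back: Q* = 593 - 10(45) = 143.
After the shift, demand is Qd = 602 - 10P.
New equilibrium: 684 = 15P, so P = 45.6 and Q = 146.
ΔP = 45.6 - 45 = 0.6.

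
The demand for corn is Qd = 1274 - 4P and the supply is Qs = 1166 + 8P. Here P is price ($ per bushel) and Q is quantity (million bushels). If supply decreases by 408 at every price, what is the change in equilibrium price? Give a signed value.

Equating demand and supply, 1274 - 4P = 1166 + 8P gives 12P = 108, so P* = 9.
Then Q* = 1274 - 4(9) = 1238.
After the shift, supply is Qs = 758 + 8P.
New equilibrium: 516 = 12P, so P = 43 and Q = 1102.
ΔP = 43 - 9 = 34.

ΔP = 34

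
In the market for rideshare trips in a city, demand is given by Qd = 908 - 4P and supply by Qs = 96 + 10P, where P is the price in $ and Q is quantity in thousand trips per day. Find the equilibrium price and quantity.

At equilibrium Qd = Qs, so 908 - 4P = 96 + 10P; collecting terms, 812 = 14P and P* = 58.
From the demand curve, Q* = 908 - 4(58) = 676.

P* = 58, Q* = 676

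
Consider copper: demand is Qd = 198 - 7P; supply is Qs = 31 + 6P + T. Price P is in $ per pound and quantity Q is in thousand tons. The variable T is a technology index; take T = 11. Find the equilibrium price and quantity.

P* = 12, Q* = 114

With T = 11, supply is Qs = 42 + 6P.
Set Qd = Qs: 198 - 7P = 42 + 6P, so 156 = 13P and P* = 12.
Substitute back: Q* = 198 - 7(12) = 114.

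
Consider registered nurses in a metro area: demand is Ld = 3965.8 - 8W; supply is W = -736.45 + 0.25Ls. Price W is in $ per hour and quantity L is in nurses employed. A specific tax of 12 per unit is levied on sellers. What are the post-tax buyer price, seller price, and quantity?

W_b = 89, W_s = 77, L = 3253.8

Inverting to quantity form: Ls = 2945.8 + 4W.
Sellers keep W_s = W_b - 12 per unit, so supply in terms of the buyer price is Ls = 2897.8 + 4W_b.
Market clearing requires 3965.8 - 8W_b = 2897.8 + 4W_b; hence 1068 = 12W_b and W_b = 89.
So W_s = 77 and the quantity traded is L = 3965.8 - 8(89) = 3253.8.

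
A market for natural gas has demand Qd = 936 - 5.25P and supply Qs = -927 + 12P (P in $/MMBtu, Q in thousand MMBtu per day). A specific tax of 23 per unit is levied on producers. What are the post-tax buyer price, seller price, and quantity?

P_b = 124, P_s = 101, Q = 285

With a tax of 23 on producers, they supply based on the net price P_s = P_b - 23, so Qs = -1203 + 12P_b.
Market clearing requires 936 - 5.25P_b = -1203 + 12P_b; hence 2139 = 17.25P_b and P_b = 124.
So P_s = 101 and the quantity traded is Q = 936 - 5.25(124) = 285.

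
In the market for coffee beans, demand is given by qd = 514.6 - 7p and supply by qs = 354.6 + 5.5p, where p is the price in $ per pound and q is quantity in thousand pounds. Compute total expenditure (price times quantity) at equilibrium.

Set qd = qs: 514.6 - 7p = 354.6 + 5.5p, so 160 = 12.5p and p* = 12.8.
From the demand curve, q* = 514.6 - 7(12.8) = 425.
Total expenditure = p* × q* = 12.8 × 425 = 5440.

Total expenditure = 5440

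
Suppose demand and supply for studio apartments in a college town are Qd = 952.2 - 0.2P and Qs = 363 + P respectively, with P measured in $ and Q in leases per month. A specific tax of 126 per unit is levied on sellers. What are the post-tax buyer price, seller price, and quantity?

P_b = 596, P_s = 470, Q = 833

The tax drives a wedge P_b - P_s = 126. Substituting P_s = P_b - 126 into supply: Qs = 237 + P_b.
Equate demand and the shifted supply: 952.2 - 0.2P_b = 237 + P_b, giving 1.2P_b = 715.2, so P_b = 596.
So P_s = 470 and the quantity traded is Q = 952.2 - 0.2(596) = 833.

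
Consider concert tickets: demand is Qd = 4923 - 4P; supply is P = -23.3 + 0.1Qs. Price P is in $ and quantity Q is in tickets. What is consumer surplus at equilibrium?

In direct form, Qs = 233 + 10P.
Equating demand and supply, 4923 - 4P = 233 + 10P gives 14P = 4690, so P* = 335.
Then Q* = 4923 - 4(335) = 3583.
Demand choke price (Qd = 0): P = 4923/4 = 1230.75. Consumer surplus = ½ × (1230.75 - 335) × 3583 = 1604736.125.

Consumer surplus = 1604736.125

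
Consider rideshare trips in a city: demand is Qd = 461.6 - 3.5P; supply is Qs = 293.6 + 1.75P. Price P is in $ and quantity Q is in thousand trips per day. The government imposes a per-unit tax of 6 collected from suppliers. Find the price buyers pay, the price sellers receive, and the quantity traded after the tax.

The tax drives a wedge P_b - P_s = 6. Substituting P_s = P_b - 6 into supply: Qs = 283.1 + 1.75P_b.
Market clearing requires 461.6 - 3.5P_b = 283.1 + 1.75P_b; hence 178.5 = 5.25P_b and P_b = 34.
Then P_s = 34 - 6 = 28 and Q = 461.6 - 3.5(34) = 342.6.

P_b = 34, P_s = 28, Q = 342.6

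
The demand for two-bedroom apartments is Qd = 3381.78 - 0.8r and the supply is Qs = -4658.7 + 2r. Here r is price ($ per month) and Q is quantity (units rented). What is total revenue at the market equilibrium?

Equating demand and supply, 3381.78 - 0.8r = -4658.7 + 2r gives 2.8r = 8040.48, so r* = 2871.6.
Then Q* = 3381.78 - 0.8(2871.6) = 1084.5.
Total revenue = r* × Q* = 2871.6 × 1084.5 = 3114250.2.

Total revenue = 3114250.2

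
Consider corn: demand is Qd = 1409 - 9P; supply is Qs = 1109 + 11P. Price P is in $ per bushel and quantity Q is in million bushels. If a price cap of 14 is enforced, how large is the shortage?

Evaluating both curves at the ceiling price 14 gives Qd = 1283, Qs = 1263.
Shortage = Qd - Qs = 1283 - 1263 = 20.

Shortage = 20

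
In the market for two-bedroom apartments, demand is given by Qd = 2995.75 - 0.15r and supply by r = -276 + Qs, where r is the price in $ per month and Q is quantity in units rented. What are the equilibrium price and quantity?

r* = 2365, Q* = 2641

Solving each curve for Q: Qs = 276 + r.
Set Qd = Qs: 2995.75 - 0.15r = 276 + r, so 2719.75 = 1.15r and r* = 2365.
From the demand curve, Q* = 2995.75 - 0.15(2365) = 2641.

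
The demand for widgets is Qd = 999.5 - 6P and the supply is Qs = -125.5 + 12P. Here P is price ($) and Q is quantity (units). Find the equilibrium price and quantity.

Equating demand and supply, 999.5 - 6P = -125.5 + 12P gives 18P = 1125, so P* = 62.5.
From the demand curve, Q* = 999.5 - 6(62.5) = 624.5.

P* = 62.5, Q* = 624.5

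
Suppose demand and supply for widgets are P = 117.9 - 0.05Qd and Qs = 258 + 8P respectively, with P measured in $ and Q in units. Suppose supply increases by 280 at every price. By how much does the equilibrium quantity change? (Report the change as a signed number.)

ΔQ = 200

In direct form, Qd = 2358 - 20P.
The market clears where 2358 - 20P = 258 + 8P. Rearranging, 28P = 2100, hence P* = 75.
Plugging P* into demand: Q* = 2358 - 20(75) = 858.
After the shift, supply is Qs = 538 + 8P.
New equilibrium: 1820 = 28P, so P = 65 and Q = 1058.
ΔQ = 1058 - 858 = 200.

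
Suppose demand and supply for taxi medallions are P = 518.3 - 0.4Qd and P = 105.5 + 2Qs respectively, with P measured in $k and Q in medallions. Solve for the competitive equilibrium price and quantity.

Rewriting in direct form: Qd = 1295.75 - 2.5P and Qs = -52.75 + 0.5P.
Equating demand and supply, 1295.75 - 2.5P = -52.75 + 0.5P gives 3P = 1348.5, so P* = 449.5.
Then Q* = 1295.75 - 2.5(449.5) = 172.

P* = 449.5, Q* = 172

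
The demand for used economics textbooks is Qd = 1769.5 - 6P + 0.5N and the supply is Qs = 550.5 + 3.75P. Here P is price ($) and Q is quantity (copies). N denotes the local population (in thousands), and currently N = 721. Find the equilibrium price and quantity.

With N = 721, demand is Qd = 2130 - 6P.
Equating demand and supply, 2130 - 6P = 550.5 + 3.75P gives 9.75P = 1579.5, so P* = 162.
From the demand curve, Q* = 2130 - 6(162) = 1158.

P* = 162, Q* = 1158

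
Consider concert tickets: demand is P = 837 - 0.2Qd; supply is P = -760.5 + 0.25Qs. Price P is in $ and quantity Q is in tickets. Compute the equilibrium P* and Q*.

P* = 127, Q* = 3550

In direct form, Qd = 4185 - 5P and Qs = 3042 + 4P.
At equilibrium Qd = Qs, so 4185 - 5P = 3042 + 4P; collecting terms, 1143 = 9P and P* = 127.
Plugging P* into demand: Q* = 4185 - 5(127) = 3550.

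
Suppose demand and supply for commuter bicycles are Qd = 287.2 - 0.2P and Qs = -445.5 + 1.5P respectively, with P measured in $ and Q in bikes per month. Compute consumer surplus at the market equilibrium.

At equilibrium Qd = Qs, so 287.2 - 0.2P = -445.5 + 1.5P; collecting terms, 732.7 = 1.7P and P* = 431.
Then Q* = 287.2 - 0.2(431) = 201.
Demand choke price (Qd = 0): P = 287.2/0.2 = 1436. Consumer surplus = ½ × (1436 - 431) × 201 = 101002.5.

Consumer surplus = 101002.5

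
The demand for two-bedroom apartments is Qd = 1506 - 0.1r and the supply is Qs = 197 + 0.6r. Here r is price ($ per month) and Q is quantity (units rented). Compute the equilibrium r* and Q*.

r* = 1870, Q* = 1319

The market clears where 1506 - 0.1r = 197 + 0.6r. Rearranging, 0.7r = 1309, hence r* = 1870.
From the demand curve, Q* = 1506 - 0.1(1870) = 1319.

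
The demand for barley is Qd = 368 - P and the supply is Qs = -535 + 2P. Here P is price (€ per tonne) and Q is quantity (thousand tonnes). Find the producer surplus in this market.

Producer surplus = 1122.25

Equating demand and supply, 368 - P = -535 + 2P gives 3P = 903, so P* = 301.
Plugging P* into demand: Q* = 368 - 301 = 67.
Supply choke price (Qs = 0): P = 267.5. Producer surplus = ½ × (301 - 267.5) × 67 = 1122.25.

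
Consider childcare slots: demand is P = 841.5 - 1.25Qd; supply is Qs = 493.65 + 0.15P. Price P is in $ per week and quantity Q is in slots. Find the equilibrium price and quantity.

In direct form, Qd = 673.2 - 0.8P.
At equilibrium Qd = Qs, so 673.2 - 0.8P = 493.65 + 0.15P; collecting terms, 179.55 = 0.95P and P* = 189.
Plugging P* into demand: Q* = 673.2 - 0.8(189) = 522.

P* = 189, Q* = 522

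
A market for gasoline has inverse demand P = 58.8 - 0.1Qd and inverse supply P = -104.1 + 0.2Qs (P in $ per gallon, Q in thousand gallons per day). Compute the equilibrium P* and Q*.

Inverting to quantity form: Qd = 588 - 10P and Qs = 520.5 + 5P.
Equating demand and supply, 588 - 10P = 520.5 + 5P gives 15P = 67.5, so P* = 4.5.
From the demand curve, Q* = 588 - 10(4.5) = 543.

P* = 4.5, Q* = 543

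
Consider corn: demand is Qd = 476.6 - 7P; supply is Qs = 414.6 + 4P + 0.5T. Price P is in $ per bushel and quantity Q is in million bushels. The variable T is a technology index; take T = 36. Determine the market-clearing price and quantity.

P* = 4, Q* = 448.6

With T = 36, supply is Qs = 432.6 + 4P.
Equating demand and supply, 476.6 - 7P = 432.6 + 4P gives 11P = 44, so P* = 4.
From the demand curve, Q* = 476.6 - 7(4) = 448.6.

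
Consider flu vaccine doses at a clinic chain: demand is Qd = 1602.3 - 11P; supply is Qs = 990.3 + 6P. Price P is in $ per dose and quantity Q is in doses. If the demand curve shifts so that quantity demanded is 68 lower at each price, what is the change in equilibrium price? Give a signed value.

Equating demand and supply, 1602.3 - 11P = 990.3 + 6P gives 17P = 612, so P* = 36.
Then Q* = 1602.3 - 11(36) = 1206.3.
After the shift, demand is Qd = 1534.3 - 11P.
The new intersection has 544 = 17P, i.e. P = 32, Q = 1182.3.
ΔP = 32 - 36 = -4.

ΔP = -4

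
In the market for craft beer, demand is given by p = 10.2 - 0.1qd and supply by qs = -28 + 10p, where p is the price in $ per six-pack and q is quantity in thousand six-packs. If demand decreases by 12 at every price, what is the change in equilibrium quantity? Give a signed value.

In direct form, qd = 102 - 10p.
Equating demand and supply, 102 - 10p = -28 + 10p gives 20p = 130, so p* = 6.5.
Plugging p* into demand: q* = 102 - 10(6.5) = 37.
After the shift, demand is qd = 90 - 10p.
The new intersection has 118 = 20p, i.e. p = 5.9, q = 31.
Δq = 31 - 37 = -6.

Δq = -6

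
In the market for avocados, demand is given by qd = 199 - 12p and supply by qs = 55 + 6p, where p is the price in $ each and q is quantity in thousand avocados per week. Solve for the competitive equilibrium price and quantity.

p* = 8, q* = 103

Set qd = qs: 199 - 12p = 55 + 6p, so 144 = 18p and p* = 8.
Substitute back: q* = 199 - 12(8) = 103.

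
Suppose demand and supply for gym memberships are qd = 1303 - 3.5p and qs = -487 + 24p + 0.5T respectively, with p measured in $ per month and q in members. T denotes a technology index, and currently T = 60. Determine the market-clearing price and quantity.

p* = 64, q* = 1079

With T = 60, supply is qs = -457 + 24p.
Set qd = qs: 1303 - 3.5p = -457 + 24p, so 1760 = 27.5p and p* = 64.
Substitute back: q* = 1303 - 3.5(64) = 1079.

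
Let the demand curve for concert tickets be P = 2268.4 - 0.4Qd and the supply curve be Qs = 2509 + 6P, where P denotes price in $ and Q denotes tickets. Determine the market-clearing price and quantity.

Solving each curve for Q: Qd = 5671 - 2.5P.
The market clears where 5671 - 2.5P = 2509 + 6P. Rearranging, 8.5P = 3162, hence P* = 372.
Plugging P* into demand: Q* = 5671 - 2.5(372) = 4741.

P* = 372, Q* = 4741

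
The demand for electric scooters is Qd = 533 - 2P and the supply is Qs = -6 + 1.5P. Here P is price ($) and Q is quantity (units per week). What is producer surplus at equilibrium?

Equating demand and supply, 533 - 2P = -6 + 1.5P gives 3.5P = 539, so P* = 154.
From the demand curve, Q* = 533 - 2(154) = 225.
Supply choke price (Qs = 0): P = 4. Producer surplus = ½ × (154 - 4) × 225 = 16875.

Producer surplus = 16875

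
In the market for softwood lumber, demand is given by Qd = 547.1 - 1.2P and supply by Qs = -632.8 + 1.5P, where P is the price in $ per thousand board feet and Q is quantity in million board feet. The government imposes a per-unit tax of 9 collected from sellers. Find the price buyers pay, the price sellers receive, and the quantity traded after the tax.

Sellers keep P_s = P_b - 9 per unit, so supply in terms of the buyer price is Qs = -646.3 + 1.5P_b.
Equate demand and the shifted supply: 547.1 - 1.2P_b = -646.3 + 1.5P_b, giving 2.7P_b = 1193.4, so P_b = 442.
Then P_s = 442 - 9 = 433 and Q = 547.1 - 1.2(442) = 16.7.

P_b = 442, P_s = 433, Q = 16.7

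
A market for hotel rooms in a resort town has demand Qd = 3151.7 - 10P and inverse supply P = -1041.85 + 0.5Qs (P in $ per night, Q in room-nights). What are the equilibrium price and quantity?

Rewriting in direct form: Qs = 2083.7 + 2P.
At equilibrium Qd = Qs, so 3151.7 - 10P = 2083.7 + 2P; collecting terms, 1068 = 12P and P* = 89.
From the demand curve, Q* = 3151.7 - 10(89) = 2261.7.

P* = 89, Q* = 2261.7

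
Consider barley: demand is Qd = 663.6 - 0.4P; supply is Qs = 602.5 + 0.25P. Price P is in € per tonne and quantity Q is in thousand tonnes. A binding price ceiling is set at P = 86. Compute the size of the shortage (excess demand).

Shortage = 5.2

Evaluating both curves at the ceiling price 86 gives Qd = 629.2, Qs = 624.
Shortage = Qd - Qs = 629.2 - 624 = 5.2.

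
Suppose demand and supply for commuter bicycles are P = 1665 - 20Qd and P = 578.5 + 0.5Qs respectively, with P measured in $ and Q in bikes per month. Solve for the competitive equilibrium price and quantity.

Rewriting in direct form: Qd = 83.25 - 0.05P and Qs = -1157 + 2P.
At equilibrium Qd = Qs, so 83.25 - 0.05P = -1157 + 2P; collecting terms, 1240.25 = 2.05P and P* = 605.
Substitute back: Q* = 83.25 - 0.05(605) = 53.

P* = 605, Q* = 53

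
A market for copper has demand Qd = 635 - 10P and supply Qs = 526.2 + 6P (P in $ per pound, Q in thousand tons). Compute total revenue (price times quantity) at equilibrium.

Total revenue = 3855.6

Equating demand and supply, 635 - 10P = 526.2 + 6P gives 16P = 108.8, so P* = 6.8.
Plugging P* into demand: Q* = 635 - 10(6.8) = 567.
Total revenue = P* × Q* = 6.8 × 567 = 3855.6.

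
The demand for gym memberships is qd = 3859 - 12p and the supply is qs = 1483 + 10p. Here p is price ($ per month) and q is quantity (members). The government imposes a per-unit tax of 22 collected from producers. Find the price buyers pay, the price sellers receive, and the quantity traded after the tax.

With a tax of 22 on producers, they supply based on the net price p_s = p_b - 22, so qs = 1263 + 10p_b.
Set qd = qs: 3859 - 12p_b = 1263 + 10p_b, so 2596 = 22p_b and p_b = 118.
So p_s = 96 and the quantity traded is q = 3859 - 12(118) = 2443.

p_b = 118, p_s = 96, q = 2443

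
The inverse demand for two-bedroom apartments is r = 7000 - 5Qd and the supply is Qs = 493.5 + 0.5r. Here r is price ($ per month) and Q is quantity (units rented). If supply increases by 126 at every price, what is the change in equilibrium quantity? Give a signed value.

Inverting to quantity form: Qd = 1400 - 0.2r.
Equating demand and supply, 1400 - 0.2r = 493.5 + 0.5r gives 0.7r = 906.5, so r* = 1295.
Plugging r* into demand: Q* = 1400 - 0.2(1295) = 1141.
After the shift, supply is Qs = 619.5 + 0.5r.
New equilibrium: 780.5 = 0.7r, so r = 1115 and Q = 1177.
ΔQ = 1177 - 1141 = 36.

ΔQ = 36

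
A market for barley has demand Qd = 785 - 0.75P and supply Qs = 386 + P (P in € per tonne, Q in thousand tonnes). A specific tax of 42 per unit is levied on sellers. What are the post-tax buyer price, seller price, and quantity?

With a tax of 42 on sellers, they supply based on the net price P_s = P_b - 42, so Qs = 344 + P_b.
Set Qd = Qs: 785 - 0.75P_b = 344 + P_b, so 441 = 1.75P_b and P_b = 252.
So P_s = 210 and the quantity traded is Q = 785 - 0.75(252) = 596.

P_b = 252, P_s = 210, Q = 596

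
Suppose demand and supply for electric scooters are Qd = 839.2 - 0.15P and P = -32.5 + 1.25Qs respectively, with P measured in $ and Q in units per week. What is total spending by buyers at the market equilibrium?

Total spending by buyers = 608444.8

Inverting to quantity form: Qs = 26 + 0.8P.
The market clears where 839.2 - 0.15P = 26 + 0.8P. Rearranging, 0.95P = 813.2, hence P* = 856.
Then Q* = 839.2 - 0.15(856) = 710.8.
Total spending by buyers = P* × Q* = 856 × 710.8 = 608444.8.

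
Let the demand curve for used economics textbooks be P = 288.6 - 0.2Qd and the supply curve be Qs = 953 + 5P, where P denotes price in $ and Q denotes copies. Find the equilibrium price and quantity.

P* = 49, Q* = 1198

Solving each curve for Q: Qd = 1443 - 5P.
Set Qd = Qs: 1443 - 5P = 953 + 5P, so 490 = 10P and P* = 49.
Substitute back: Q* = 1443 - 5(49) = 1198.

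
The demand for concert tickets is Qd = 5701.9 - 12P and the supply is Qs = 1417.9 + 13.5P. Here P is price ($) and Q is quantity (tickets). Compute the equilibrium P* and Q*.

P* = 168, Q* = 3685.9

Set Qd = Qs: 5701.9 - 12P = 1417.9 + 13.5P, so 4284 = 25.5P and P* = 168.
Then Q* = 5701.9 - 12(168) = 3685.9.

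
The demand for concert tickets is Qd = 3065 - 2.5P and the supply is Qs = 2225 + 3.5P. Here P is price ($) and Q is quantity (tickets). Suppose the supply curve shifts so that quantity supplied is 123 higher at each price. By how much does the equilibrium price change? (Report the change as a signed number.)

ΔP = -20.5

At equilibrium Qd = Qs, so 3065 - 2.5P = 2225 + 3.5P; collecting terms, 840 = 6P and P* = 140.
Substitute back: Q* = 3065 - 2.5(140) = 2715.
After the shift, supply is Qs = 2348 + 3.5P.
The new intersection has 717 = 6P, i.e. P = 119.5, Q = 2766.25.
ΔP = 119.5 - 140 = -20.5.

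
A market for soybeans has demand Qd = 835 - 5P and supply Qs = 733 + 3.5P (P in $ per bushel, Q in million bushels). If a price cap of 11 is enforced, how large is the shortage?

Evaluating both curves at the ceiling price 11 gives Qd = 780, Qs = 771.5.
Shortage = Qd - Qs = 780 - 771.5 = 8.5.

Shortage = 8.5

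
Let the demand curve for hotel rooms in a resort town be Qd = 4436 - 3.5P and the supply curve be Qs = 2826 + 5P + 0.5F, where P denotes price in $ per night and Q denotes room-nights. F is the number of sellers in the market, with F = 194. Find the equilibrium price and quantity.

With F = 194, supply is Qs = 2923 + 5P.
Set Qd = Qs: 4436 - 3.5P = 2923 + 5P, so 1513 = 8.5P and P* = 178.
From the demand curve, Q* = 4436 - 3.5(178) = 3813.

P* = 178, Q* = 3813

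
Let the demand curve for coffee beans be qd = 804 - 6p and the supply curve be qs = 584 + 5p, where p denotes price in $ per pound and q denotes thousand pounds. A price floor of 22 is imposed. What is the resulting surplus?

Surplus = 22

Evaluating both curves at the floor price 22 gives qd = 672, qs = 694.
Surplus = qs - qd = 694 - 672 = 22.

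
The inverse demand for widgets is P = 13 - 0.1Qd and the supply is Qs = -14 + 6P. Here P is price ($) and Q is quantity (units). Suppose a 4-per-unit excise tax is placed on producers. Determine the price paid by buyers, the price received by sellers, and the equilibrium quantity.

P_b = 10.5, P_s = 6.5, Q = 25

Inverting to quantity form: Qd = 130 - 10P.
The tax drives a wedge P_b - P_s = 4. Substituting P_s = P_b - 4 into supply: Qs = -38 + 6P_b.
Equate demand and the shifted supply: 130 - 10P_b = -38 + 6P_b, giving 16P_b = 168, so P_b = 10.5.
So P_s = 6.5 and the quantity traded is Q = 130 - 10(10.5) = 25.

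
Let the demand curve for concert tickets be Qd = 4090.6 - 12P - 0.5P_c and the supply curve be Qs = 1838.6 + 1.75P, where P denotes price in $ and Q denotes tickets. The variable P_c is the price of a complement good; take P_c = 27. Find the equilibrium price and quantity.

With P_c = 27, demand is Qd = 4077.1 - 12P.
The market clears where 4077.1 - 12P = 1838.6 + 1.75P. Rearranging, 13.75P = 2238.5, hence P* = 162.8.
From the demand curve, Q* = 4077.1 - 12(162.8) = 2123.5.

P* = 162.8, Q* = 2123.5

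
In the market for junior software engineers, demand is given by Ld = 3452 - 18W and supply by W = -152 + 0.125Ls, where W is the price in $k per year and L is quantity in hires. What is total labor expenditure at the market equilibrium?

Total labor expenditure = 163744

Rewriting in direct form: Ls = 1216 + 8W.
Set Ld = Ls: 3452 - 18W = 1216 + 8W, so 2236 = 26W and W* = 86.
From the demand curve, L* = 3452 - 18(86) = 1904.
Total labor expenditure = W* × L* = 86 × 1904 = 163744.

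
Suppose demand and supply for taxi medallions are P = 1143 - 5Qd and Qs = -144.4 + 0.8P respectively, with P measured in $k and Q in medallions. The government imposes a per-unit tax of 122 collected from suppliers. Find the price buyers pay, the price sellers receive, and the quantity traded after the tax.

Rewriting in direct form: Qd = 228.6 - 0.2P.
Suppliers keep P_s = P_b - 122 per unit, so supply in terms of the buyer price is Qs = -242 + 0.8P_b.
Market clearing requires 228.6 - 0.2P_b = -242 + 0.8P_b; hence 470.6 = P_b and P_b = 470.6.
So P_s = 348.6 and the quantity traded is Q = 228.6 - 0.2(470.6) = 134.48.

P_b = 470.6, P_s = 348.6, Q = 134.48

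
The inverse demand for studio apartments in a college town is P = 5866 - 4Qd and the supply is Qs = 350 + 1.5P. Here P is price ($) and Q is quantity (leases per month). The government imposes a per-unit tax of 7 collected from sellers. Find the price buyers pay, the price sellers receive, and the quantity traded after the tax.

P_b = 644, P_s = 637, Q = 1305.5

Inverting to quantity form: Qd = 1466.5 - 0.25P.
The tax drives a wedge P_b - P_s = 7. Substituting P_s = P_b - 7 into supply: Qs = 339.5 + 1.5P_b.
Market clearing requires 1466.5 - 0.25P_b = 339.5 + 1.5P_b; hence 1127 = 1.75P_b and P_b = 644.
So P_s = 637 and the quantity traded is Q = 1466.5 - 0.25(644) = 1305.5.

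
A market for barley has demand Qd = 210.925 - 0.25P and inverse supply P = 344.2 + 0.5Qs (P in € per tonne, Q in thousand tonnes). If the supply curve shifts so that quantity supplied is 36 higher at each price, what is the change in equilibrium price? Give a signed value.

ΔP = -16

In direct form, Qs = -688.4 + 2P.
At equilibrium Qd = Qs, so 210.925 - 0.25P = -688.4 + 2P; collecting terms, 899.325 = 2.25P and P* = 399.7.
From the demand curve, Q* = 210.925 - 0.25(399.7) = 111.
After the shift, supply is Qs = -652.4 + 2P.
New equilibrium: 863.325 = 2.25P, so P = 383.7 and Q = 115.
ΔP = 383.7 - 399.7 = -16.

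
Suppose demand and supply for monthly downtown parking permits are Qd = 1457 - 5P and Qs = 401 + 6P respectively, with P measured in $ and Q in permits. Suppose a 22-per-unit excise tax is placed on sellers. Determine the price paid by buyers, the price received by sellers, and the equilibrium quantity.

Sellers keep P_s = P_b - 22 per unit, so supply in terms of the buyer price is Qs = 269 + 6P_b.
Equate demand and the shifted supply: 1457 - 5P_b = 269 + 6P_b, giving 11P_b = 1188, so P_b = 108.
So P_s = 86 and the quantity traded is Q = 1457 - 5(108) = 917.

P_b = 108, P_s = 86, Q = 917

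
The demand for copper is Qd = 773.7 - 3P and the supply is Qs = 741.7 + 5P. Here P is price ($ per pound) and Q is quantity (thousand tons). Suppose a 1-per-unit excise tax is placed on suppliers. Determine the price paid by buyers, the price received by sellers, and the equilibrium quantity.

P_b = 4.625, P_s = 3.625, Q = 759.825

Suppliers keep P_s = P_b - 1 per unit, so supply in terms of the buyer price is Qs = 736.7 + 5P_b.
Market clearing requires 773.7 - 3P_b = 736.7 + 5P_b; hence 37 = 8P_b and P_b = 4.625.
Then P_s = 4.625 - 1 = 3.625 and Q = 773.7 - 3(4.625) = 759.825.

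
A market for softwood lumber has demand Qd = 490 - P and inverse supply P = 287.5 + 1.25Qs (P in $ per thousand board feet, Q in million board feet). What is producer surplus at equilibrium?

Rewriting in direct form: Qs = -230 + 0.8P.
Set Qd = Qs: 490 - P = -230 + 0.8P, so 720 = 1.8P and P* = 400.
Plugging P* into demand: Q* = 490 - 400 = 90.
Supply choke price (Qs = 0): P = 287.5. Producer surplus = ½ × (400 - 287.5) × 90 = 5062.5.

Producer surplus = 5062.5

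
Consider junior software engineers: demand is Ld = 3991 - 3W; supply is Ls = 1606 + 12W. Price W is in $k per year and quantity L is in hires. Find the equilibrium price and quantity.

Set Ld = Ls: 3991 - 3W = 1606 + 12W, so 2385 = 15W and W* = 159.
Substitute back: L* = 3991 - 3(159) = 3514.

W* = 159, L* = 3514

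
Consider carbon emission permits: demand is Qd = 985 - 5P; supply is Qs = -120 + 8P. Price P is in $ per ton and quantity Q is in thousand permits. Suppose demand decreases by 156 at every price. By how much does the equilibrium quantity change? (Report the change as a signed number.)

Equating demand and supply, 985 - 5P = -120 + 8P gives 13P = 1105, so P* = 85.
Substitute back: Q* = 985 - 5(85) = 560.
After the shift, demand is Qd = 829 - 5P.
New equilibrium: 949 = 13P, so P = 73 and Q = 464.
ΔQ = 464 - 560 = -96.

ΔQ = -96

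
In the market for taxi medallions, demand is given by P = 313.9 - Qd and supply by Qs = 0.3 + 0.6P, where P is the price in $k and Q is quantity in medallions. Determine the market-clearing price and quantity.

In direct form, Qd = 313.9 - P.
At equilibrium Qd = Qs, so 313.9 - P = 0.3 + 0.6P; collecting terms, 313.6 = 1.6P and P* = 196.
Substitute back: Q* = 313.9 - 196 = 117.9.

P* = 196, Q* = 117.9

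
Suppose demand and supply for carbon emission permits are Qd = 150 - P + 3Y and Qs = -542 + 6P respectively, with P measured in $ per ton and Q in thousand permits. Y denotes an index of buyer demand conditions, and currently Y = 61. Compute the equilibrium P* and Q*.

With Y = 61, demand is Qd = 333 - P.
At equilibrium Qd = Qs, so 333 - P = -542 + 6P; collecting terms, 875 = 7P and P* = 125.
Then Q* = 333 - 125 = 208.

P* = 125, Q* = 208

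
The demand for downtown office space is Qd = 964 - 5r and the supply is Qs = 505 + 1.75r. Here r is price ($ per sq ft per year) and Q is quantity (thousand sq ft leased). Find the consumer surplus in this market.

Consumer surplus = 38937.6

The market clears where 964 - 5r = 505 + 1.75r. Rearranging, 6.75r = 459, hence r* = 68.
From the demand curve, Q* = 964 - 5(68) = 624.
Demand choke price (Qd = 0): r = 964/5 = 192.8. Consumer surplus = ½ × (192.8 - 68) × 624 = 38937.6.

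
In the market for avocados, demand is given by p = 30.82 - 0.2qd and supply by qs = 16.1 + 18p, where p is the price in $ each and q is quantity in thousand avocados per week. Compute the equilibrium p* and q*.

p* = 6, q* = 124.1

In direct form, qd = 154.1 - 5p.
Equating demand and supply, 154.1 - 5p = 16.1 + 18p gives 23p = 138, so p* = 6.
Plugging p* into demand: q* = 154.1 - 5(6) = 124.1.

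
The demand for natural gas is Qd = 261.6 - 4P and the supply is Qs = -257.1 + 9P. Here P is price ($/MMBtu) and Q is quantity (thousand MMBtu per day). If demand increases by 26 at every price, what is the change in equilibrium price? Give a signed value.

Set Qd = Qs: 261.6 - 4P = -257.1 + 9P, so 518.7 = 13P and P* = 39.9.
From the demand curve, Q* = 261.6 - 4(39.9) = 102.
After the shift, demand is Qd = 287.6 - 4P.
The new intersection has 544.7 = 13P, i.e. P = 41.9, Q = 120.
ΔP = 41.9 - 39.9 = 2.

ΔP = 2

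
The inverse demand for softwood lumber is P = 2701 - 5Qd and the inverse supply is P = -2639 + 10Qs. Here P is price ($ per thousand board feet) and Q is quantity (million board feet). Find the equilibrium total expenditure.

Rewriting in direct form: Qd = 540.2 - 0.2P and Qs = 263.9 + 0.1P.
At equilibrium Qd = Qs, so 540.2 - 0.2P = 263.9 + 0.1P; collecting terms, 276.3 = 0.3P and P* = 921.
From the demand curve, Q* = 540.2 - 0.2(921) = 356.
Total expenditure = P* × Q* = 921 × 356 = 327876.

Total expenditure = 327876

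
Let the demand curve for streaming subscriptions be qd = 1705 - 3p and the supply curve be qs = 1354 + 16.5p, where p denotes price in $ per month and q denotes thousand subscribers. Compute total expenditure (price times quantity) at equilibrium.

At equilibrium qd = qs, so 1705 - 3p = 1354 + 16.5p; collecting terms, 351 = 19.5p and p* = 18.
Substitute back: q* = 1705 - 3(18) = 1651.
Total expenditure = p* × q* = 18 × 1651 = 29718.

Total expenditure = 29718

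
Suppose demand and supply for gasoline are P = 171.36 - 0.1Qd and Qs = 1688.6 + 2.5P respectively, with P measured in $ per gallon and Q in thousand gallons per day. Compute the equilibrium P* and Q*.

Solving each curve for Q: Qd = 1713.6 - 10P.
The market clears where 1713.6 - 10P = 1688.6 + 2.5P. Rearranging, 12.5P = 25, hence P* = 2.
Substitute back: Q* = 1713.6 - 10(2) = 1693.6.

P* = 2, Q* = 1693.6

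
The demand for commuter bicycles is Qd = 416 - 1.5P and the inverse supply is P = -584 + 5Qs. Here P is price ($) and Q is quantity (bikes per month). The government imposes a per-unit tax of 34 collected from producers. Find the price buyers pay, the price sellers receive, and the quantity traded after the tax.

P_b = 180, P_s = 146, Q = 146

Rewriting in direct form: Qs = 116.8 + 0.2P.
The tax drives a wedge P_b - P_s = 34. Substituting P_s = P_b - 34 into supply: Qs = 110 + 0.2P_b.
Equate demand and the shifted supply: 416 - 1.5P_b = 110 + 0.2P_b, giving 1.7P_b = 306, so P_b = 180.
Then P_s = 180 - 34 = 146 and Q = 416 - 1.5(180) = 146.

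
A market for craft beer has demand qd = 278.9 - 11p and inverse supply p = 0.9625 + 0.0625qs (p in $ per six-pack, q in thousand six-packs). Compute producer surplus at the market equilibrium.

Producer surplus = 790.03125

Rewriting in direct form: qs = -15.4 + 16p.
At equilibrium qd = qs, so 278.9 - 11p = -15.4 + 16p; collecting terms, 294.3 = 27p and p* = 10.9.
From the demand curve, q* = 278.9 - 11(10.9) = 159.
Supply choke price (qs = 0): p = 0.9625. Producer surplus = ½ × (10.9 - 0.9625) × 159 = 790.03125.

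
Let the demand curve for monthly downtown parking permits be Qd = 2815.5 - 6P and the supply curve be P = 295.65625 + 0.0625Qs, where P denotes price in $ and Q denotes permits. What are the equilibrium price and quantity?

P* = 343, Q* = 757.5

Inverting to quantity form: Qs = -4730.5 + 16P.
Equating demand and supply, 2815.5 - 6P = -4730.5 + 16P gives 22P = 7546, so P* = 343.
Plugging P* into demand: Q* = 2815.5 - 6(343) = 757.5.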